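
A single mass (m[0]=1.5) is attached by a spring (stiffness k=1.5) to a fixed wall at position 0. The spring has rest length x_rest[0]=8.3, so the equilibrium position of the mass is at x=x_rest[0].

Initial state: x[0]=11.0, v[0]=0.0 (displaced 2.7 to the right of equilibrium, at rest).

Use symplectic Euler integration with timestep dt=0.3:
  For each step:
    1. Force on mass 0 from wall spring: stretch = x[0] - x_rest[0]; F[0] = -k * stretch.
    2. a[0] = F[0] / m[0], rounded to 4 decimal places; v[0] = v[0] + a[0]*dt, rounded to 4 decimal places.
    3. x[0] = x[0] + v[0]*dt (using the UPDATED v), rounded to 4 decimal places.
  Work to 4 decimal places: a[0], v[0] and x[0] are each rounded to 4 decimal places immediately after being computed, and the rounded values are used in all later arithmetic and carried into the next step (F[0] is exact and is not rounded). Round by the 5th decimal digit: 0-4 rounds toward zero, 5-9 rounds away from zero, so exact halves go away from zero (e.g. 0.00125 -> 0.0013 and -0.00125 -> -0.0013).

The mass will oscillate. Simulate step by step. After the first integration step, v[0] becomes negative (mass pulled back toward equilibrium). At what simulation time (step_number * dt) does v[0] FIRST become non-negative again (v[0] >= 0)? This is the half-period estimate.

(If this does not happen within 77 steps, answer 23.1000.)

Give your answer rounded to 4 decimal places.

Step 0: x=[11.0000] v=[0.0000]
Step 1: x=[10.7570] v=[-0.8100]
Step 2: x=[10.2929] v=[-1.5471]
Step 3: x=[9.6494] v=[-2.1450]
Step 4: x=[8.8845] v=[-2.5498]
Step 5: x=[8.0669] v=[-2.7252]
Step 6: x=[7.2703] v=[-2.6553]
Step 7: x=[6.5664] v=[-2.3464]
Step 8: x=[6.0185] v=[-1.8263]
Step 9: x=[5.6759] v=[-1.1419]
Step 10: x=[5.5695] v=[-0.3547]
Step 11: x=[5.7089] v=[0.4645]
First v>=0 after going negative at step 11, time=3.3000

Answer: 3.3000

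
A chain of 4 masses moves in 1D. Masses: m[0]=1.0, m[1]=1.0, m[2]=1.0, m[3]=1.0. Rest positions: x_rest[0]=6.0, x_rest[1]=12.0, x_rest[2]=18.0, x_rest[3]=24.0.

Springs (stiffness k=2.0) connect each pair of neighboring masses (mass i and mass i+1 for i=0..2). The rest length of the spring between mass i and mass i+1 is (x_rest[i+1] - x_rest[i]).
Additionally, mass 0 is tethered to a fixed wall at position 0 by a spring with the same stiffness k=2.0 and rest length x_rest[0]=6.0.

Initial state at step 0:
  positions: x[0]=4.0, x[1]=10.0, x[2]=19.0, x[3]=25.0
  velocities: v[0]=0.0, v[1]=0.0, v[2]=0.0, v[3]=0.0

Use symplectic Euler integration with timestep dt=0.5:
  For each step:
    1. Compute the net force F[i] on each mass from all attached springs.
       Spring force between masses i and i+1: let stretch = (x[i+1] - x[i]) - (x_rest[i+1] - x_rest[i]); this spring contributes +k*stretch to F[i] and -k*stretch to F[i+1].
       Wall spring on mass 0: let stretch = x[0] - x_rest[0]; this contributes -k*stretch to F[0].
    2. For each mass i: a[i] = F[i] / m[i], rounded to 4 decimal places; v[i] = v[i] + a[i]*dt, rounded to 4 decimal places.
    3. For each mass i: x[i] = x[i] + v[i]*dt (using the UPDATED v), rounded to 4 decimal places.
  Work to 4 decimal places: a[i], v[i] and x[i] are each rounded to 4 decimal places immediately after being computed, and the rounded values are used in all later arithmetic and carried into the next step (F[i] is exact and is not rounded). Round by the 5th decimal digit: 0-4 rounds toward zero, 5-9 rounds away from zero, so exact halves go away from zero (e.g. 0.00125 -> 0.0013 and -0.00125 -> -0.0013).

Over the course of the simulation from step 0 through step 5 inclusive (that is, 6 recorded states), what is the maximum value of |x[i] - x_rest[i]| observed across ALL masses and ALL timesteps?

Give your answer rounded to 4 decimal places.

Answer: 2.2500

Derivation:
Step 0: x=[4.0000 10.0000 19.0000 25.0000] v=[0.0000 0.0000 0.0000 0.0000]
Step 1: x=[5.0000 11.5000 17.5000 25.0000] v=[2.0000 3.0000 -3.0000 0.0000]
Step 2: x=[6.7500 12.7500 16.7500 24.2500] v=[3.5000 2.5000 -1.5000 -1.5000]
Step 3: x=[8.1250 13.0000 17.7500 22.7500] v=[2.7500 0.5000 2.0000 -3.0000]
Step 4: x=[7.8750 13.1875 18.8750 21.7500] v=[-0.5000 0.3750 2.2500 -2.0000]
Step 5: x=[6.3438 13.5625 18.5938 22.3125] v=[-3.0625 0.7500 -0.5625 1.1250]
Max displacement = 2.2500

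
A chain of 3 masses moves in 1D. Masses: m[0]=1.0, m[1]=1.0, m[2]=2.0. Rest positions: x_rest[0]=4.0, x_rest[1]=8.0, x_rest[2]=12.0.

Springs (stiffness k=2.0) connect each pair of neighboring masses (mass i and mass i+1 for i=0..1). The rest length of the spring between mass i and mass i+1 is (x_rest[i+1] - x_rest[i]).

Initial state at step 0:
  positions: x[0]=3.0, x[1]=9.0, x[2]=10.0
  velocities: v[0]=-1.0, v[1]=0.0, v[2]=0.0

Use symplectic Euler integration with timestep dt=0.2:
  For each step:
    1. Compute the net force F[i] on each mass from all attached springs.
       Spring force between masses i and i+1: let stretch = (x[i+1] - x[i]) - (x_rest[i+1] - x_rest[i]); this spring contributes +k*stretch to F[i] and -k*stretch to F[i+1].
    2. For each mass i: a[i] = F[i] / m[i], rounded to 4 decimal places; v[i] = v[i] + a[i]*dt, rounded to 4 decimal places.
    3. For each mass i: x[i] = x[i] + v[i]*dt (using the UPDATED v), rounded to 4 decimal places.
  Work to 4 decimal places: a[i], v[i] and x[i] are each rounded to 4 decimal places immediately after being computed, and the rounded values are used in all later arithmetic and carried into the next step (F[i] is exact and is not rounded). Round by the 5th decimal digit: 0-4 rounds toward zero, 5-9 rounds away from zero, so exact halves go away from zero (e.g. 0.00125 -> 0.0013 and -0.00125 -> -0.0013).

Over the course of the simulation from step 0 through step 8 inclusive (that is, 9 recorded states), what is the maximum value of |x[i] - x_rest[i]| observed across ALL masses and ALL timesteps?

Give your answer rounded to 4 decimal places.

Step 0: x=[3.0000 9.0000 10.0000] v=[-1.0000 0.0000 0.0000]
Step 1: x=[2.9600 8.6000 10.1200] v=[-0.2000 -2.0000 0.6000]
Step 2: x=[3.0512 7.8704 10.3392] v=[0.4560 -3.6480 1.0960]
Step 3: x=[3.2079 6.9528 10.6196] v=[0.7837 -4.5882 1.4022]
Step 4: x=[3.3442 6.0289 10.9134] v=[0.6817 -4.6194 1.4688]
Step 5: x=[3.3753 5.2810 11.1718] v=[0.1556 -3.7395 1.2919]
Step 6: x=[3.2389 4.8519 11.3545] v=[-0.6821 -2.1455 0.9137]
Step 7: x=[2.9115 4.8140 11.4371] v=[-1.6369 -0.1897 0.4132]
Step 8: x=[2.4163 5.1537 11.4148] v=[-2.4759 1.6985 -0.1114]
Max displacement = 3.1860

Answer: 3.1860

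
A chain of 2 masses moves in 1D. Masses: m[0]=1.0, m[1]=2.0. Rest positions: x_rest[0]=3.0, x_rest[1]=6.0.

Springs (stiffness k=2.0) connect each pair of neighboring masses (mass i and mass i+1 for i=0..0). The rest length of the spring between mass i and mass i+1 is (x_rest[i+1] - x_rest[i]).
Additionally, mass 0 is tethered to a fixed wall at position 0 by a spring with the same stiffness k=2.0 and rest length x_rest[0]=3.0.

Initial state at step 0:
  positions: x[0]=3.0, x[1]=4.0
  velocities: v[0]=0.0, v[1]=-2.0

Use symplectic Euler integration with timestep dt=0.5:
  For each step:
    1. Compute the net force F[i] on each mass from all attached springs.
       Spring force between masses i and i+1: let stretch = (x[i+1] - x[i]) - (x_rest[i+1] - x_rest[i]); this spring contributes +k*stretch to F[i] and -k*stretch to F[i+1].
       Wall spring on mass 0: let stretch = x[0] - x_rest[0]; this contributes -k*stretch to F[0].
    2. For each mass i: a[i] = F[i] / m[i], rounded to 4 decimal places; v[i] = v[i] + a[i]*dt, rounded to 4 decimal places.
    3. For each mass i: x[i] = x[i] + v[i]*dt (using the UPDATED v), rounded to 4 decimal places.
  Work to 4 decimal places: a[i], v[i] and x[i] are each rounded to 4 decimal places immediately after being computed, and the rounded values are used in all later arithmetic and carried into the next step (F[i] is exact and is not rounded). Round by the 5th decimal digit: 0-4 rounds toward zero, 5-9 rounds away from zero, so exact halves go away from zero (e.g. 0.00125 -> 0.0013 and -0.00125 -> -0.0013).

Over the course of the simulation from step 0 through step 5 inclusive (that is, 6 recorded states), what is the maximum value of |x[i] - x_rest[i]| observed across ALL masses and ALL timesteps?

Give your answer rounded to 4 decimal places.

Answer: 2.6640

Derivation:
Step 0: x=[3.0000 4.0000] v=[0.0000 -2.0000]
Step 1: x=[2.0000 3.5000] v=[-2.0000 -1.0000]
Step 2: x=[0.7500 3.3750] v=[-2.5000 -0.2500]
Step 3: x=[0.4375 3.3438] v=[-0.6250 -0.0625]
Step 4: x=[1.3594 3.3360] v=[1.8438 -0.0157]
Step 5: x=[2.5899 3.5840] v=[2.4610 0.4960]
Max displacement = 2.6640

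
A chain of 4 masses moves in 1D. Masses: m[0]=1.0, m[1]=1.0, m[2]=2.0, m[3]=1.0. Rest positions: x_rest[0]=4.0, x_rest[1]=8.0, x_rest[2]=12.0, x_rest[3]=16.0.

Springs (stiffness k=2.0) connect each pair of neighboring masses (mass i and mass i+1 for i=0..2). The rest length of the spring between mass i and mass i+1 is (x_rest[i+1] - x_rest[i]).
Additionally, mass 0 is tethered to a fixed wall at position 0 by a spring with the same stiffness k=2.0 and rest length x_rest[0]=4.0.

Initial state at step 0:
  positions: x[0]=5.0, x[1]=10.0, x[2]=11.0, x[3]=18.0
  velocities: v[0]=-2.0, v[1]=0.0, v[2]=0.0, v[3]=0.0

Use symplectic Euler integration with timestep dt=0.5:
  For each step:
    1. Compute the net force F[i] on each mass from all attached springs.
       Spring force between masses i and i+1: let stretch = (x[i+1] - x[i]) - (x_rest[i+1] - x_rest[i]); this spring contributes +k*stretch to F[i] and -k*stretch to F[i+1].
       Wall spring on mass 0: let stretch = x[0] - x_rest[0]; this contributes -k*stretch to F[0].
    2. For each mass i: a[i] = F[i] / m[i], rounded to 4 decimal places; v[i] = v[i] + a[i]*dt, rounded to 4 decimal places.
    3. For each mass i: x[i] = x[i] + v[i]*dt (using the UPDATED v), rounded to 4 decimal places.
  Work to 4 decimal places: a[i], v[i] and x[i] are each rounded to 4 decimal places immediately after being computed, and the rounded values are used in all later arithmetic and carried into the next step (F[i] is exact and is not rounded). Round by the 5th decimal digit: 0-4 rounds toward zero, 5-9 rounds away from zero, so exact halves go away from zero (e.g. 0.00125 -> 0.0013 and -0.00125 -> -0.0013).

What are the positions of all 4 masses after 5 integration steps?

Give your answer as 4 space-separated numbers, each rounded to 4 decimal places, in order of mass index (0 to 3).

Answer: 4.5000 8.8438 10.4610 17.3751

Derivation:
Step 0: x=[5.0000 10.0000 11.0000 18.0000] v=[-2.0000 0.0000 0.0000 0.0000]
Step 1: x=[4.0000 8.0000 12.5000 16.5000] v=[-2.0000 -4.0000 3.0000 -3.0000]
Step 2: x=[3.0000 6.2500 13.8750 15.0000] v=[-2.0000 -3.5000 2.7500 -3.0000]
Step 3: x=[2.1250 6.6875 13.6250 14.9375] v=[-1.7500 0.8750 -0.5000 -0.1250]
Step 4: x=[2.4688 8.3125 11.9688 16.2188] v=[0.6875 3.2500 -3.3125 2.5625]
Step 5: x=[4.5000 8.8438 10.4610 17.3751] v=[4.0624 1.0626 -3.0157 2.3125]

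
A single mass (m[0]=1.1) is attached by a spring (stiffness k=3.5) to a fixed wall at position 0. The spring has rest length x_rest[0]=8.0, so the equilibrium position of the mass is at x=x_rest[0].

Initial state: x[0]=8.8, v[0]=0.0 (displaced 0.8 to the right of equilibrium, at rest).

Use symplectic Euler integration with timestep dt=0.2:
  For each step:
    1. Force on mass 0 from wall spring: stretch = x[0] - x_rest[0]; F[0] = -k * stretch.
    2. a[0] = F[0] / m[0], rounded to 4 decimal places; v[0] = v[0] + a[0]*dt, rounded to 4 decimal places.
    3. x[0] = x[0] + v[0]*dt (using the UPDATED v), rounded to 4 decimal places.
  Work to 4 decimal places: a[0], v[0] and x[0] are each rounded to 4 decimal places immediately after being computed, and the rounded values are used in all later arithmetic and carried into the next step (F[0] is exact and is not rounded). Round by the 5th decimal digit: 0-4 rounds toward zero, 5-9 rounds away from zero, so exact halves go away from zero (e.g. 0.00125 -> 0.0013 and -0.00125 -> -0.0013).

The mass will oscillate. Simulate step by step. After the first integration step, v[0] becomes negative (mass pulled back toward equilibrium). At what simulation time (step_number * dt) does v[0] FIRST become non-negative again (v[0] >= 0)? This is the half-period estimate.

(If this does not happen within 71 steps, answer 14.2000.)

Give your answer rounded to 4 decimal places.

Step 0: x=[8.8000] v=[0.0000]
Step 1: x=[8.6982] v=[-0.5091]
Step 2: x=[8.5075] v=[-0.9534]
Step 3: x=[8.2522] v=[-1.2764]
Step 4: x=[7.9648] v=[-1.4369]
Step 5: x=[7.6819] v=[-1.4145]
Step 6: x=[7.4395] v=[-1.2121]
Step 7: x=[7.2684] v=[-0.8554]
Step 8: x=[7.1904] v=[-0.3898]
Step 9: x=[7.2155] v=[0.1254]
First v>=0 after going negative at step 9, time=1.8000

Answer: 1.8000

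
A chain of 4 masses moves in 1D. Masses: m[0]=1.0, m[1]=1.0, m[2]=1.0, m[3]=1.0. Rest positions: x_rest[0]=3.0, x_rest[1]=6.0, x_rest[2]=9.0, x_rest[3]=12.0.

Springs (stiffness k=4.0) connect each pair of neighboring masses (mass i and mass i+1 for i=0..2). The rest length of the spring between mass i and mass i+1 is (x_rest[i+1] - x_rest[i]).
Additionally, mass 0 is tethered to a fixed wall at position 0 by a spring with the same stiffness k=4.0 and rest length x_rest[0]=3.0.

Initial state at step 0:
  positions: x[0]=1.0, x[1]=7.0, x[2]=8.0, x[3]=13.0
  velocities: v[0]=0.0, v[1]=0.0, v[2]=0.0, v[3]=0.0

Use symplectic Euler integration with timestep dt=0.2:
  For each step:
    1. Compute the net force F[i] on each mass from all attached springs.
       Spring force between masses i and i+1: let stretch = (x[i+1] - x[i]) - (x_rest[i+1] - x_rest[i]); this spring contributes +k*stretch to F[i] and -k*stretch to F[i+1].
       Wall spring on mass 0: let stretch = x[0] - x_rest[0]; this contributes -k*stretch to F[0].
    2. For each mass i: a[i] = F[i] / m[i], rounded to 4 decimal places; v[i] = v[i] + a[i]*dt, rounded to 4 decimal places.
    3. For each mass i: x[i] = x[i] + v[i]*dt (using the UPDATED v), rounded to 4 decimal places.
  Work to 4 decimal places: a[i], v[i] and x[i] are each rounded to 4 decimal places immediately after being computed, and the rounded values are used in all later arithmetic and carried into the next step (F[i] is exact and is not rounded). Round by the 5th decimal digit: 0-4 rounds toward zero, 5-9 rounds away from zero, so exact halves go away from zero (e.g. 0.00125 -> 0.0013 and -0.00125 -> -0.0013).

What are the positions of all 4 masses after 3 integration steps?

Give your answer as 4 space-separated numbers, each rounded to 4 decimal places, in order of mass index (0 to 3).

Answer: 4.0807 4.3535 10.1453 11.7620

Derivation:
Step 0: x=[1.0000 7.0000 8.0000 13.0000] v=[0.0000 0.0000 0.0000 0.0000]
Step 1: x=[1.8000 6.2000 8.6400 12.6800] v=[4.0000 -4.0000 3.2000 -1.6000]
Step 2: x=[3.0160 5.0864 9.5360 12.1936] v=[6.0800 -5.5680 4.4800 -2.4320]
Step 3: x=[4.0807 4.3535 10.1453 11.7620] v=[5.3235 -3.6646 3.0464 -2.1581]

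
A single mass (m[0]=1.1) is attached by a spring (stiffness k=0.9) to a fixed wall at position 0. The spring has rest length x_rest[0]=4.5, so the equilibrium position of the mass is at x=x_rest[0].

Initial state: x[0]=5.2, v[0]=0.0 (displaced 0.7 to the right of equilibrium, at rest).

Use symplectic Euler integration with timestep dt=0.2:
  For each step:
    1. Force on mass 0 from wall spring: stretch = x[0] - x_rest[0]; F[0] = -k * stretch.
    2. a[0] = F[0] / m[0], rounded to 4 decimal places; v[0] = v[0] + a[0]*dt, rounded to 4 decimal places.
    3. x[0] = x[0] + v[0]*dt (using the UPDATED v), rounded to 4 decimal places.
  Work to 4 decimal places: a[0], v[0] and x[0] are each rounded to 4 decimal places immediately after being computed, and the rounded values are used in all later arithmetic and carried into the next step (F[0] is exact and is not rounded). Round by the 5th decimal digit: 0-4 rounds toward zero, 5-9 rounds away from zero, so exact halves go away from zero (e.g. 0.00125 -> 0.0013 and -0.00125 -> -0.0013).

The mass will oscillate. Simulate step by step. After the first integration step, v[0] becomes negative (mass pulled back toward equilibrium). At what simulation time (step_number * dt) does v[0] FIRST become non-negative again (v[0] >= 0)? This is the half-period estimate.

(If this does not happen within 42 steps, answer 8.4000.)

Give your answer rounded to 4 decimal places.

Answer: 3.6000

Derivation:
Step 0: x=[5.2000] v=[0.0000]
Step 1: x=[5.1771] v=[-0.1145]
Step 2: x=[5.1320] v=[-0.2253]
Step 3: x=[5.0663] v=[-0.3287]
Step 4: x=[4.9820] v=[-0.4214]
Step 5: x=[4.8819] v=[-0.5003]
Step 6: x=[4.7693] v=[-0.5628]
Step 7: x=[4.6479] v=[-0.6069]
Step 8: x=[4.5217] v=[-0.6311]
Step 9: x=[4.3948] v=[-0.6347]
Step 10: x=[4.2713] v=[-0.6175]
Step 11: x=[4.1553] v=[-0.5801]
Step 12: x=[4.0506] v=[-0.5237]
Step 13: x=[3.9606] v=[-0.4502]
Step 14: x=[3.8882] v=[-0.3619]
Step 15: x=[3.8358] v=[-0.2618]
Step 16: x=[3.8052] v=[-0.1531]
Step 17: x=[3.7973] v=[-0.0394]
Step 18: x=[3.8124] v=[0.0756]
First v>=0 after going negative at step 18, time=3.6000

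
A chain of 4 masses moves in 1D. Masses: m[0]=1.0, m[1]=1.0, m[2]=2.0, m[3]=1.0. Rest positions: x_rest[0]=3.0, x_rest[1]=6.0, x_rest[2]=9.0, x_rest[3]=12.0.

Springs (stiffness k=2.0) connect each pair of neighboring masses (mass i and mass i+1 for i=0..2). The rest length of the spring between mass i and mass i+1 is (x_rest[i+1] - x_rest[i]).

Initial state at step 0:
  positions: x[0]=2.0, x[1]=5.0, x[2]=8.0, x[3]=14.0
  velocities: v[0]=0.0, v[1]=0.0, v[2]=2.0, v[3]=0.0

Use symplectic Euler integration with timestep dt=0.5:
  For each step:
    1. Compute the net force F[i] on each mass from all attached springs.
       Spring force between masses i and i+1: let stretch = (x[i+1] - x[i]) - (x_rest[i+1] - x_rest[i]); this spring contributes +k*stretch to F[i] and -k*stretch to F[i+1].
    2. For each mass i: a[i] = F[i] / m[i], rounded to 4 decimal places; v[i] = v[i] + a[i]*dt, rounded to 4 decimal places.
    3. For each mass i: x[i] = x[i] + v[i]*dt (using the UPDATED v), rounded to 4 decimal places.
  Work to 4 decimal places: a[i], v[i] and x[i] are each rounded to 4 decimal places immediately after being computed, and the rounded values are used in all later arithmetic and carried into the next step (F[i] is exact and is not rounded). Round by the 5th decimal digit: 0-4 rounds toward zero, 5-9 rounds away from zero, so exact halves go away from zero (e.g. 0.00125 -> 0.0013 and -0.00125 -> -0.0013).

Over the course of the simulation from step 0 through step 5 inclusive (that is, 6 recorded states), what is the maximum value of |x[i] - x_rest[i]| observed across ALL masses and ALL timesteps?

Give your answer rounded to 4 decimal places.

Step 0: x=[2.0000 5.0000 8.0000 14.0000] v=[0.0000 0.0000 2.0000 0.0000]
Step 1: x=[2.0000 5.0000 9.7500 12.5000] v=[0.0000 0.0000 3.5000 -3.0000]
Step 2: x=[2.0000 5.8750 11.0000 11.1250] v=[0.0000 1.7500 2.5000 -2.7500]
Step 3: x=[2.4375 7.3750 11.0000 11.1875] v=[0.8750 3.0000 0.0000 0.1250]
Step 4: x=[3.8438 8.2188 10.1406 12.6563] v=[2.8125 1.6875 -1.7188 2.9375]
Step 5: x=[5.9376 7.8360 9.4297 14.3672] v=[4.1875 -0.7657 -1.4219 3.4218]
Max displacement = 2.9376

Answer: 2.9376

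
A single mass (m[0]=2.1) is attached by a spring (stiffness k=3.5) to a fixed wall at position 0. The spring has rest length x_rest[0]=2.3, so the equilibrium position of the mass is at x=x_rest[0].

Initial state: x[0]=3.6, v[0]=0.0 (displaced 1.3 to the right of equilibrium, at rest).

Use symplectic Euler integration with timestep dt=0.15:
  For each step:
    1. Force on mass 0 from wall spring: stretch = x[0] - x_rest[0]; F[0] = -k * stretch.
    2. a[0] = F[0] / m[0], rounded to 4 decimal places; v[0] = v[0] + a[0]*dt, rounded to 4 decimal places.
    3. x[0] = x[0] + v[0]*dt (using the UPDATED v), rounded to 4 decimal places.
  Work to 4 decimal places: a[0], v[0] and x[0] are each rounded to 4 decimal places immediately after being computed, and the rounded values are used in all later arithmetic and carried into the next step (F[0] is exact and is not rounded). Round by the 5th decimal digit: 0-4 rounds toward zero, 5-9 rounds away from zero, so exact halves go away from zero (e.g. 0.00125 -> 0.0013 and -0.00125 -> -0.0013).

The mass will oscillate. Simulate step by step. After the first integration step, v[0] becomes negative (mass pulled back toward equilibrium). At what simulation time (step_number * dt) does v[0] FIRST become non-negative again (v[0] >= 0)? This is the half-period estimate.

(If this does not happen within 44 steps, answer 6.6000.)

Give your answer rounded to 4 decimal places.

Step 0: x=[3.6000] v=[0.0000]
Step 1: x=[3.5513] v=[-0.3250]
Step 2: x=[3.4556] v=[-0.6378]
Step 3: x=[3.3166] v=[-0.9267]
Step 4: x=[3.1395] v=[-1.1808]
Step 5: x=[2.9309] v=[-1.3907]
Step 6: x=[2.6986] v=[-1.5484]
Step 7: x=[2.4514] v=[-1.6480]
Step 8: x=[2.1985] v=[-1.6858]
Step 9: x=[1.9494] v=[-1.6604]
Step 10: x=[1.7135] v=[-1.5728]
Step 11: x=[1.4996] v=[-1.4262]
Step 12: x=[1.3157] v=[-1.2261]
Step 13: x=[1.1687] v=[-0.9800]
Step 14: x=[1.0641] v=[-0.6972]
Step 15: x=[1.0059] v=[-0.3882]
Step 16: x=[0.9962] v=[-0.0647]
Step 17: x=[1.0354] v=[0.2613]
First v>=0 after going negative at step 17, time=2.5500

Answer: 2.5500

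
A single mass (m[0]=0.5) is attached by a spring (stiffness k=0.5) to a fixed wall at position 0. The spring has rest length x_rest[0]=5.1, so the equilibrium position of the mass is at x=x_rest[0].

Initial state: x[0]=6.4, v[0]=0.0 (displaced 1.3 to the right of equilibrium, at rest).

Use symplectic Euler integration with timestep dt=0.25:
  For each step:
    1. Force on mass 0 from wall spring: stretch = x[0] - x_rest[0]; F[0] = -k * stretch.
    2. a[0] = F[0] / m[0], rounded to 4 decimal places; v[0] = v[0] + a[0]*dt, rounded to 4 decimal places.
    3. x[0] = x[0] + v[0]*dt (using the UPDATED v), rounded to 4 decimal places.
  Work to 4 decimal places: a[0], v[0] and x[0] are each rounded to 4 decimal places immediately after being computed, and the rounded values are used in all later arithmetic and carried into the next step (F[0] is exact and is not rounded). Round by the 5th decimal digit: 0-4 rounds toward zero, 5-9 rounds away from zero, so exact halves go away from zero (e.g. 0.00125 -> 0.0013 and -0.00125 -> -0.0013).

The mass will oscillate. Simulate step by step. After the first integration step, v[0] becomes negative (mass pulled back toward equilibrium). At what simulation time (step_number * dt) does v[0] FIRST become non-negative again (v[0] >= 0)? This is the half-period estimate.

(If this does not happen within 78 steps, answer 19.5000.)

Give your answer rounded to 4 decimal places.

Step 0: x=[6.4000] v=[0.0000]
Step 1: x=[6.3188] v=[-0.3250]
Step 2: x=[6.1614] v=[-0.6297]
Step 3: x=[5.9376] v=[-0.8951]
Step 4: x=[5.6615] v=[-1.1045]
Step 5: x=[5.3503] v=[-1.2449]
Step 6: x=[5.0234] v=[-1.3075]
Step 7: x=[4.7013] v=[-1.2884]
Step 8: x=[4.4041] v=[-1.1887]
Step 9: x=[4.1504] v=[-1.0147]
Step 10: x=[3.9561] v=[-0.7773]
Step 11: x=[3.8333] v=[-0.4913]
Step 12: x=[3.7897] v=[-0.1746]
Step 13: x=[3.8280] v=[0.1530]
First v>=0 after going negative at step 13, time=3.2500

Answer: 3.2500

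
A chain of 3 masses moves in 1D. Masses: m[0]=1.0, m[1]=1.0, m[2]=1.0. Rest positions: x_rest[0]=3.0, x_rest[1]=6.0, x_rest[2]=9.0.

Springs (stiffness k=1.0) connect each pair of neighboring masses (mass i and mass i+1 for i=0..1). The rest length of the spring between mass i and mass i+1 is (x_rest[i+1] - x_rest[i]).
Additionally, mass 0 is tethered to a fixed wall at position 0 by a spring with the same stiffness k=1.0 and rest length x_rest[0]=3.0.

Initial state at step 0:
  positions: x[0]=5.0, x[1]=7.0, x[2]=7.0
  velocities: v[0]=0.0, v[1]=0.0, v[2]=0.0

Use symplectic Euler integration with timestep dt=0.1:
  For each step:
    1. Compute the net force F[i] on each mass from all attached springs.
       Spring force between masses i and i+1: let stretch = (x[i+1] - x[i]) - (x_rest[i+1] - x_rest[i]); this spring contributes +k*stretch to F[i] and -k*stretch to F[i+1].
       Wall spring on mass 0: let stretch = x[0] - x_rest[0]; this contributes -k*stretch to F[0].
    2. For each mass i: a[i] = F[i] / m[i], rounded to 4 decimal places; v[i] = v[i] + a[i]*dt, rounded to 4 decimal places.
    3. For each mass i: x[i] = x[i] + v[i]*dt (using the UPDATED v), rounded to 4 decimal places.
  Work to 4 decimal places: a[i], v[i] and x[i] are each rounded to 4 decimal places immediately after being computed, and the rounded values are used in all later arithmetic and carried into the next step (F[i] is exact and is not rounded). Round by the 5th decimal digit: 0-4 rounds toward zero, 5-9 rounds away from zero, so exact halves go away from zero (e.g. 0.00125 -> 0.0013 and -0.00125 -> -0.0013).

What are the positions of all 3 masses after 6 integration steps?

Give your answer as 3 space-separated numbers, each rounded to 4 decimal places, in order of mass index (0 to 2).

Step 0: x=[5.0000 7.0000 7.0000] v=[0.0000 0.0000 0.0000]
Step 1: x=[4.9700 6.9800 7.0300] v=[-0.3000 -0.2000 0.3000]
Step 2: x=[4.9104 6.9404 7.0895] v=[-0.5960 -0.3960 0.5950]
Step 3: x=[4.8220 6.8820 7.1775] v=[-0.8840 -0.5841 0.8801]
Step 4: x=[4.7060 6.8059 7.2926] v=[-1.1602 -0.7606 1.1506]
Step 5: x=[4.5639 6.7137 7.4328] v=[-1.4208 -0.9219 1.4019]
Step 6: x=[4.3977 6.6072 7.5958] v=[-1.6622 -1.0650 1.6300]

Answer: 4.3977 6.6072 7.5958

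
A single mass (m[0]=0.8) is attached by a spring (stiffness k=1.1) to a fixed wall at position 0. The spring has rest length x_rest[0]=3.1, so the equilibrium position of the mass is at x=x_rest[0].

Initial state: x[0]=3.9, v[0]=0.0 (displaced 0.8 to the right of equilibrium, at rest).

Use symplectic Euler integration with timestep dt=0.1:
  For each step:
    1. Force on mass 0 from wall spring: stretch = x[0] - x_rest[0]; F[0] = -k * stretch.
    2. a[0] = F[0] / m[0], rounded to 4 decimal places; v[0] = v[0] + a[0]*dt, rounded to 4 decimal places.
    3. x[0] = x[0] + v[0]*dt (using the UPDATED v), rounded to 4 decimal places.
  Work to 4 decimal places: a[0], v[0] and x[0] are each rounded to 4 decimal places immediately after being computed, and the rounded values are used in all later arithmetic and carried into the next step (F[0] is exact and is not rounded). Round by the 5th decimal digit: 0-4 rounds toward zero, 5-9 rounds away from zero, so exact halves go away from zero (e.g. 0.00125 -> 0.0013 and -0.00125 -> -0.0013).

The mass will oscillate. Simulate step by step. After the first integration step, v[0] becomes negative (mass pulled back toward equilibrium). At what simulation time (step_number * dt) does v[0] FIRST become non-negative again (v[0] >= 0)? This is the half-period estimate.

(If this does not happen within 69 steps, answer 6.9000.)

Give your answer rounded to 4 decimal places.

Step 0: x=[3.9000] v=[0.0000]
Step 1: x=[3.8890] v=[-0.1100]
Step 2: x=[3.8672] v=[-0.2185]
Step 3: x=[3.8348] v=[-0.3240]
Step 4: x=[3.7923] v=[-0.4250]
Step 5: x=[3.7403] v=[-0.5202]
Step 6: x=[3.6795] v=[-0.6082]
Step 7: x=[3.6107] v=[-0.6879]
Step 8: x=[3.5349] v=[-0.7581]
Step 9: x=[3.4531] v=[-0.8179]
Step 10: x=[3.3665] v=[-0.8665]
Step 11: x=[3.2762] v=[-0.9031]
Step 12: x=[3.1835] v=[-0.9273]
Step 13: x=[3.0896] v=[-0.9388]
Step 14: x=[2.9959] v=[-0.9374]
Step 15: x=[2.9036] v=[-0.9231]
Step 16: x=[2.8140] v=[-0.8961]
Step 17: x=[2.7283] v=[-0.8568]
Step 18: x=[2.6477] v=[-0.8057]
Step 19: x=[2.5734] v=[-0.7435]
Step 20: x=[2.5063] v=[-0.6711]
Step 21: x=[2.4474] v=[-0.5895]
Step 22: x=[2.3974] v=[-0.4998]
Step 23: x=[2.3571] v=[-0.4032]
Step 24: x=[2.3270] v=[-0.3011]
Step 25: x=[2.3075] v=[-0.1948]
Step 26: x=[2.2989] v=[-0.0858]
Step 27: x=[2.3013] v=[0.0244]
First v>=0 after going negative at step 27, time=2.7000

Answer: 2.7000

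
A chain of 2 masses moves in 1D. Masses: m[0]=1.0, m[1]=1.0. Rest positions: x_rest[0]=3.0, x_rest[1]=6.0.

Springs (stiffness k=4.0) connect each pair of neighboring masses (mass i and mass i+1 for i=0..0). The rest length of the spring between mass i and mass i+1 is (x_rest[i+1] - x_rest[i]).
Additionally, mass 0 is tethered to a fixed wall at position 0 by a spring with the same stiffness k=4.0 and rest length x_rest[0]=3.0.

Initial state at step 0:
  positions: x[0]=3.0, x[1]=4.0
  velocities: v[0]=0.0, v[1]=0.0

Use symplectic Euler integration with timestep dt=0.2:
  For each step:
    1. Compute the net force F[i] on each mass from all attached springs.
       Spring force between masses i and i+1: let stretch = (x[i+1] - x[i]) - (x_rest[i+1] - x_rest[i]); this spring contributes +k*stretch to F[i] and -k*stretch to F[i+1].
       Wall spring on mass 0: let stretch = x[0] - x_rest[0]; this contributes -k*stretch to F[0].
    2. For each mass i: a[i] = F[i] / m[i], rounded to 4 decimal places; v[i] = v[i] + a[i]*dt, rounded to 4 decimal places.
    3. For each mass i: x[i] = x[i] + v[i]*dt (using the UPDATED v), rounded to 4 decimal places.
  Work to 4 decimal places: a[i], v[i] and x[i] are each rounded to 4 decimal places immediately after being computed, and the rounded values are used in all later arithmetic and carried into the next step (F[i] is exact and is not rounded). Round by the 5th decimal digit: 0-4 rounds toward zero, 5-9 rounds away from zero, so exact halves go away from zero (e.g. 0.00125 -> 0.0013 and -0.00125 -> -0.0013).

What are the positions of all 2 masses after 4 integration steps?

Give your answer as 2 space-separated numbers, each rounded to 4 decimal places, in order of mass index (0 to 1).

Step 0: x=[3.0000 4.0000] v=[0.0000 0.0000]
Step 1: x=[2.6800 4.3200] v=[-1.6000 1.6000]
Step 2: x=[2.1936 4.8576] v=[-2.4320 2.6880]
Step 3: x=[1.7825 5.4490] v=[-2.0557 2.9568]
Step 4: x=[1.6728 5.9337] v=[-0.5485 2.4236]

Answer: 1.6728 5.9337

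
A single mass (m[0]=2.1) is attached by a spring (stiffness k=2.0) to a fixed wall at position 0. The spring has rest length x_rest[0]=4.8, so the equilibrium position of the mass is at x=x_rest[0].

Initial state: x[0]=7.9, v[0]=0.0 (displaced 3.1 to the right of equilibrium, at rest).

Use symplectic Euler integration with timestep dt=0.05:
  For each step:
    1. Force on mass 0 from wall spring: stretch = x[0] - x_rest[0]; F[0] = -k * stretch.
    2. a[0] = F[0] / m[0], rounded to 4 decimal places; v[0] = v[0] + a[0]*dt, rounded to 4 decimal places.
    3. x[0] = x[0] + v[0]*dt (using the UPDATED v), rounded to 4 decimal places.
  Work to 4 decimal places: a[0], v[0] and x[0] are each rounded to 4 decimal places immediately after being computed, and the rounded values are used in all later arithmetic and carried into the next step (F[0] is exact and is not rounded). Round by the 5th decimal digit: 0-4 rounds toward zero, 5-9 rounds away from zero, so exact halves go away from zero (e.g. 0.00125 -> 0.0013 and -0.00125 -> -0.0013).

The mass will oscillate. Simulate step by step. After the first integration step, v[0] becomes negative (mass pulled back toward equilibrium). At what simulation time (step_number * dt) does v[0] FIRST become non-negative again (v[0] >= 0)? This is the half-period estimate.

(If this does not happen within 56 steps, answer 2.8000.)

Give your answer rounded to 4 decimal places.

Step 0: x=[7.9000] v=[0.0000]
Step 1: x=[7.8926] v=[-0.1476]
Step 2: x=[7.8779] v=[-0.2949]
Step 3: x=[7.8558] v=[-0.4415]
Step 4: x=[7.8265] v=[-0.5870]
Step 5: x=[7.7899] v=[-0.7311]
Step 6: x=[7.7462] v=[-0.8735]
Step 7: x=[7.6955] v=[-1.0138]
Step 8: x=[7.6379] v=[-1.1517]
Step 9: x=[7.5736] v=[-1.2868]
Step 10: x=[7.5027] v=[-1.4189]
Step 11: x=[7.4253] v=[-1.5476]
Step 12: x=[7.3417] v=[-1.6726]
Step 13: x=[7.2520] v=[-1.7936]
Step 14: x=[7.1565] v=[-1.9104]
Step 15: x=[7.0554] v=[-2.0226]
Step 16: x=[6.9489] v=[-2.1300]
Step 17: x=[6.8373] v=[-2.2323]
Step 18: x=[6.7208] v=[-2.3293]
Step 19: x=[6.5998] v=[-2.4208]
Step 20: x=[6.4745] v=[-2.5065]
Step 21: x=[6.3452] v=[-2.5862]
Step 22: x=[6.2122] v=[-2.6598]
Step 23: x=[6.0758] v=[-2.7271]
Step 24: x=[5.9364] v=[-2.7879]
Step 25: x=[5.7943] v=[-2.8420]
Step 26: x=[5.6498] v=[-2.8894]
Step 27: x=[5.5033] v=[-2.9299]
Step 28: x=[5.3551] v=[-2.9634]
Step 29: x=[5.2056] v=[-2.9898]
Step 30: x=[5.0551] v=[-3.0091]
Step 31: x=[4.9040] v=[-3.0213]
Step 32: x=[4.7527] v=[-3.0263]
Step 33: x=[4.6015] v=[-3.0241]
Step 34: x=[4.4508] v=[-3.0147]
Step 35: x=[4.3009] v=[-2.9981]
Step 36: x=[4.1522] v=[-2.9743]
Step 37: x=[4.0050] v=[-2.9435]
Step 38: x=[3.8597] v=[-2.9056]
Step 39: x=[3.7167] v=[-2.8608]
Step 40: x=[3.5762] v=[-2.8092]
Step 41: x=[3.4387] v=[-2.7509]
Step 42: x=[3.3044] v=[-2.6861]
Step 43: x=[3.1737] v=[-2.6149]
Step 44: x=[3.0468] v=[-2.5375]
Step 45: x=[2.9241] v=[-2.4540]
Step 46: x=[2.8059] v=[-2.3647]
Step 47: x=[2.6924] v=[-2.2697]
Step 48: x=[2.5839] v=[-2.1693]
Step 49: x=[2.4807] v=[-2.0638]
Step 50: x=[2.3830] v=[-1.9534]
Step 51: x=[2.2911] v=[-1.8383]
Step 52: x=[2.2052] v=[-1.7188]
Step 53: x=[2.1254] v=[-1.5952]
Step 54: x=[2.0520] v=[-1.4678]
Step 55: x=[1.9852] v=[-1.3369]
Step 56: x=[1.9251] v=[-1.2029]
v[0] did not become non-negative within 56 steps; using fallback time=2.8000

Answer: 2.8000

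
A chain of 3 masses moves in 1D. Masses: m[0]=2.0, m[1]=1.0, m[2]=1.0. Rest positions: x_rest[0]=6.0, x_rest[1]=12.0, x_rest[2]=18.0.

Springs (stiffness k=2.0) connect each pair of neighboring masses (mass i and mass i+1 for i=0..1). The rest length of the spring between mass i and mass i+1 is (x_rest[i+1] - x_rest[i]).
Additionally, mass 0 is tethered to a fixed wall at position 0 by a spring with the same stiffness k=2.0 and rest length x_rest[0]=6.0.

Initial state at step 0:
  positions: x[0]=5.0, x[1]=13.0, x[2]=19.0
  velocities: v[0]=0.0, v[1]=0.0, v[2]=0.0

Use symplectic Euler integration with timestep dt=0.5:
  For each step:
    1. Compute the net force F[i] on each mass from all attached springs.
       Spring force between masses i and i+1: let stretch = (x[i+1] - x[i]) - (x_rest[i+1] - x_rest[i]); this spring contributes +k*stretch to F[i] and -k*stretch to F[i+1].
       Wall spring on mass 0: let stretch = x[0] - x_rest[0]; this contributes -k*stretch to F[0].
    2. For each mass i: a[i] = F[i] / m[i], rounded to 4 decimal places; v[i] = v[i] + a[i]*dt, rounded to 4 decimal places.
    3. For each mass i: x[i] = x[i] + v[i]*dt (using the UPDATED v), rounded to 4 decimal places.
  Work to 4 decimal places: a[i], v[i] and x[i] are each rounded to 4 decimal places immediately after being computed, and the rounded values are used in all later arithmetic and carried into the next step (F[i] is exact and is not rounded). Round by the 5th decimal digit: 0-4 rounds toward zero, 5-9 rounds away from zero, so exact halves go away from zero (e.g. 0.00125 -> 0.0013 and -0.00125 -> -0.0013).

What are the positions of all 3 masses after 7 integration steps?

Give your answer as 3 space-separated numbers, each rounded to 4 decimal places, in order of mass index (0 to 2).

Answer: 5.4193 10.9541 18.9250

Derivation:
Step 0: x=[5.0000 13.0000 19.0000] v=[0.0000 0.0000 0.0000]
Step 1: x=[5.7500 12.0000 19.0000] v=[1.5000 -2.0000 0.0000]
Step 2: x=[6.6250 11.3750 18.5000] v=[1.7500 -1.2500 -1.0000]
Step 3: x=[7.0313 11.9375 17.4375] v=[0.8125 1.1250 -2.1250]
Step 4: x=[6.9063 12.7969 16.6250] v=[-0.2501 1.7188 -1.6250]
Step 5: x=[6.5273 12.6251 16.8985] v=[-0.7580 -0.3437 0.5469]
Step 6: x=[6.0409 11.5411 18.0353] v=[-0.9728 -2.1681 2.2735]
Step 7: x=[5.4193 10.9541 18.9250] v=[-1.2432 -1.1741 1.7793]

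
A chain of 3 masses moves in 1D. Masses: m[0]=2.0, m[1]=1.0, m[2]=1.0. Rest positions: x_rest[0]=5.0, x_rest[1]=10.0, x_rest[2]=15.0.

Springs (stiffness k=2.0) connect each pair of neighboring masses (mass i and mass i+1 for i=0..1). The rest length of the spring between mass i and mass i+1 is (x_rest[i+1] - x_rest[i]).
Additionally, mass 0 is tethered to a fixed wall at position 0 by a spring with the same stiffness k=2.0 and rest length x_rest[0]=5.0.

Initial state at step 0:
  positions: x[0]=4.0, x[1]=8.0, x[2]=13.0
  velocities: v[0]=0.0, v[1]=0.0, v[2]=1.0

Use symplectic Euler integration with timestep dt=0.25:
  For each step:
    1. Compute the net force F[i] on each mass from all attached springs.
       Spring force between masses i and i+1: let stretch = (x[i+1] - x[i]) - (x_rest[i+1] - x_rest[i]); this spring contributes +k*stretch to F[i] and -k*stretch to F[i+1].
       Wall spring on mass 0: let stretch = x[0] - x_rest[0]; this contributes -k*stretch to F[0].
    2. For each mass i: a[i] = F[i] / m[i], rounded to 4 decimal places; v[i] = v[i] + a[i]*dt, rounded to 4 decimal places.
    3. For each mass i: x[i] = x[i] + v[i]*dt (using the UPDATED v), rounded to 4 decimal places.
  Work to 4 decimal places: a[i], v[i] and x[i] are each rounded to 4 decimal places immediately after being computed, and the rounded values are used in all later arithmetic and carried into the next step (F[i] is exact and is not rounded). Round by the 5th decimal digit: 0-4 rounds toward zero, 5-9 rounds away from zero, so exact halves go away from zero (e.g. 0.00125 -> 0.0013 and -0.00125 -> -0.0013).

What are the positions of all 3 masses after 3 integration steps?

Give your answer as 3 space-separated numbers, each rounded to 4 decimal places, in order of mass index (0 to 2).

Answer: 4.0381 8.7178 13.7051

Derivation:
Step 0: x=[4.0000 8.0000 13.0000] v=[0.0000 0.0000 1.0000]
Step 1: x=[4.0000 8.1250 13.2500] v=[0.0000 0.5000 1.0000]
Step 2: x=[4.0078 8.3750 13.4844] v=[0.0313 1.0000 0.9375]
Step 3: x=[4.0381 8.7178 13.7051] v=[0.1212 1.3711 0.8828]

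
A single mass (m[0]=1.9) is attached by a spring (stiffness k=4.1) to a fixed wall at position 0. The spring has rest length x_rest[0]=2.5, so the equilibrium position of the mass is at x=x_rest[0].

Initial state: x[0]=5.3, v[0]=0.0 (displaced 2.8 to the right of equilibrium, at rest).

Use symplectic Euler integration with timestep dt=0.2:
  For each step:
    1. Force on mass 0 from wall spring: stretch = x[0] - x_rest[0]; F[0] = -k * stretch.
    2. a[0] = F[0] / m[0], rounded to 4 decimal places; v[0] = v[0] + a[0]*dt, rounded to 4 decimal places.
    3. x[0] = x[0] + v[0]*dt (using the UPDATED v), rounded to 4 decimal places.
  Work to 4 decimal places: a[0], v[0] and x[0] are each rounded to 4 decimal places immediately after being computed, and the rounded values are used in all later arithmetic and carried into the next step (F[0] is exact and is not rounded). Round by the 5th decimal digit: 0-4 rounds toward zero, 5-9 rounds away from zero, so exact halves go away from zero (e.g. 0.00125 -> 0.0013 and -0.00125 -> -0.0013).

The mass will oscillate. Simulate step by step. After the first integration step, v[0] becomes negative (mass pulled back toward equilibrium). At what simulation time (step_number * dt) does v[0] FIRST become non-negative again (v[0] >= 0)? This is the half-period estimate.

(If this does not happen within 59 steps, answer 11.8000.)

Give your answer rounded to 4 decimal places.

Answer: 2.2000

Derivation:
Step 0: x=[5.3000] v=[0.0000]
Step 1: x=[5.0583] v=[-1.2084]
Step 2: x=[4.5958] v=[-2.3125]
Step 3: x=[3.9524] v=[-3.2170]
Step 4: x=[3.1836] v=[-3.8438]
Step 5: x=[2.3558] v=[-4.1388]
Step 6: x=[1.5405] v=[-4.0766]
Step 7: x=[0.8080] v=[-3.6625]
Step 8: x=[0.2215] v=[-2.9323]
Step 9: x=[-0.1683] v=[-1.9489]
Step 10: x=[-0.3278] v=[-0.7973]
Step 11: x=[-0.2432] v=[0.4231]
First v>=0 after going negative at step 11, time=2.2000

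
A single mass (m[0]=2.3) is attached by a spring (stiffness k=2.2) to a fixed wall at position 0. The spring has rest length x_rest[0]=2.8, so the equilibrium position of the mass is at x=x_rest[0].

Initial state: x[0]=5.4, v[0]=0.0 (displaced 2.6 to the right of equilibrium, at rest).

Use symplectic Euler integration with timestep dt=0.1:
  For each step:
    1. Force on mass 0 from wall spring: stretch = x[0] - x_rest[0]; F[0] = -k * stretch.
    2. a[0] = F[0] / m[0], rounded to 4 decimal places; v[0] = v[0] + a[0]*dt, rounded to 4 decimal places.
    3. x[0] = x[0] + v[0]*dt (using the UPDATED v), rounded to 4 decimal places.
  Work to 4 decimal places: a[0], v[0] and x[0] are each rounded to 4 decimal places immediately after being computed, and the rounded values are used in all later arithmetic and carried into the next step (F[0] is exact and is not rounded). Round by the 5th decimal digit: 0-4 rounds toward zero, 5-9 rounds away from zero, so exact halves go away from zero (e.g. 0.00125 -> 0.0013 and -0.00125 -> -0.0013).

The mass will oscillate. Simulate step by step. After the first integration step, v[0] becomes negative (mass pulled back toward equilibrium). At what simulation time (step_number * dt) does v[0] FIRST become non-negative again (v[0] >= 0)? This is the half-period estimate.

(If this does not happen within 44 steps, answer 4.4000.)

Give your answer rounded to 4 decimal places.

Step 0: x=[5.4000] v=[0.0000]
Step 1: x=[5.3751] v=[-0.2487]
Step 2: x=[5.3256] v=[-0.4950]
Step 3: x=[5.2519] v=[-0.7366]
Step 4: x=[5.1548] v=[-0.9711]
Step 5: x=[5.0352] v=[-1.1963]
Step 6: x=[4.8942] v=[-1.4101]
Step 7: x=[4.7332] v=[-1.6104]
Step 8: x=[4.5537] v=[-1.7953]
Step 9: x=[4.3574] v=[-1.9631]
Step 10: x=[4.1462] v=[-2.1121]
Step 11: x=[3.9221] v=[-2.2409]
Step 12: x=[3.6873] v=[-2.3482]
Step 13: x=[3.4440] v=[-2.4331]
Step 14: x=[3.1945] v=[-2.4947]
Step 15: x=[2.9413] v=[-2.5324]
Step 16: x=[2.6867] v=[-2.5459]
Step 17: x=[2.4332] v=[-2.5351]
Step 18: x=[2.1832] v=[-2.5000]
Step 19: x=[1.9391] v=[-2.4410]
Step 20: x=[1.7032] v=[-2.3587]
Step 21: x=[1.4778] v=[-2.2538]
Step 22: x=[1.2651] v=[-2.1273]
Step 23: x=[1.0671] v=[-1.9805]
Step 24: x=[0.8856] v=[-1.8147]
Step 25: x=[0.7224] v=[-1.6316]
Step 26: x=[0.5791] v=[-1.4329]
Step 27: x=[0.4571] v=[-1.2205]
Step 28: x=[0.3575] v=[-0.9964]
Step 29: x=[0.2812] v=[-0.7628]
Step 30: x=[0.2290] v=[-0.5219]
Step 31: x=[0.2014] v=[-0.2760]
Step 32: x=[0.1987] v=[-0.0274]
Step 33: x=[0.2208] v=[0.2214]
First v>=0 after going negative at step 33, time=3.3000

Answer: 3.3000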